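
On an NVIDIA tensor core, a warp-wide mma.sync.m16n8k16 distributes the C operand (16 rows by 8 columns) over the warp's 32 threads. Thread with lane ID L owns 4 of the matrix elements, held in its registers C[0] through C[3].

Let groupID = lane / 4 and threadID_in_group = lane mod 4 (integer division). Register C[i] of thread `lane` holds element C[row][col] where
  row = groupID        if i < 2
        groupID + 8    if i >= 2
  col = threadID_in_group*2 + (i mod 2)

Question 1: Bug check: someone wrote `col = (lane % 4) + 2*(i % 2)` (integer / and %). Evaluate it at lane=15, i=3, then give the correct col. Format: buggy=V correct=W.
buggy=5 correct=7

`(lane % 4) + 2*(i % 2)`[15,3]→5
L=15→G=15>>2=3, T=15&3=3
[3]→row 3+8=11  col 3·2+1=7
col: 5 vs 7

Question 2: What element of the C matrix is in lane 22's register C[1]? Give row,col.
5,5

lane 22=>22/4=5, 22 mod 4=2
i=1  r:5+0=>5  c:2·2+1=>5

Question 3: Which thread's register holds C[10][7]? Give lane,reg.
r:10=>grp=2,rB=1  c:7=>tig=3,lo=1
L=2*4+3=11  i=1*2+1=3

11,3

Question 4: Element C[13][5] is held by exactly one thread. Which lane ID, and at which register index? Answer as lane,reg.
r=13->g=5,rb=1  c=5->t=2,b0=1
L=5*4+2=22  i=1*2+1=3

22,3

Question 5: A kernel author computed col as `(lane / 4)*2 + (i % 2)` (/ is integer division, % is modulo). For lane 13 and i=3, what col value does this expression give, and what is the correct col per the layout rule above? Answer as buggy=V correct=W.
`(lane / 4)*2 + (i % 2)`[13,3]=>7
L=13=>grp=13>>2=3, tig=13&3=1
[3]=>row 3+8=11  col 1·2+1=3
col: 7 vs 3

buggy=7 correct=3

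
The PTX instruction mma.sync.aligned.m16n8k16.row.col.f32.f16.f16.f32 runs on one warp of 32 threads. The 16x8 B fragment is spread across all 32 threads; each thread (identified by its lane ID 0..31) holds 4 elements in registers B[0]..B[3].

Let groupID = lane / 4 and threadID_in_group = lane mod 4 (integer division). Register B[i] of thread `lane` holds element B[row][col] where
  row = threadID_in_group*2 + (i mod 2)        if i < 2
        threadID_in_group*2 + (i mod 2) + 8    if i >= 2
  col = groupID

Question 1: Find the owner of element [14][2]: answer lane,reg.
11,2

c=2->g=2  r=14->rb=1,t=3,b0=0
L=2*4+3=11  i=1*2+0=2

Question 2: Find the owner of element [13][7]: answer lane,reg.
30,3

c:7=>grp=7  r:13=>rB=1,tig=2,lo=1
L=7*4+2=30  i=1*2+1=3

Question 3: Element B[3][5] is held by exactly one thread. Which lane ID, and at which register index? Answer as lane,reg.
21,1

c=5→G=5  r=3→rhi=0,T=1,p=1
L=5*4+1=21  i=0*2+1=1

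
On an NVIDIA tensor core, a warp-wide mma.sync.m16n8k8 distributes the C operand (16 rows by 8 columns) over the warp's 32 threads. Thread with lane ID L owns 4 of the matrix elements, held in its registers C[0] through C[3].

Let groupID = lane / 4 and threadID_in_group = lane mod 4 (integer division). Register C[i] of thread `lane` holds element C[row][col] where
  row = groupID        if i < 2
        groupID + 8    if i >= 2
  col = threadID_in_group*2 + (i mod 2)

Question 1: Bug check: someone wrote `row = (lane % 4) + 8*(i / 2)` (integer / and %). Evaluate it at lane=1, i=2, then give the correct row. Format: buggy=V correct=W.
buggy=9 correct=8

`(lane % 4) + 8*(i / 2)`[1,2]→9
lane 1→1/4=0, 1 mod 4=1
i=2  r:0+8→8  c:2·1+0→2
row: 9 vs 8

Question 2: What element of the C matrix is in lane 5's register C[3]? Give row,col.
lane 5⇒5/4=1, 5 mod 4=1
i=3  r:1+8⇒9  c:2·1+1⇒3

9,3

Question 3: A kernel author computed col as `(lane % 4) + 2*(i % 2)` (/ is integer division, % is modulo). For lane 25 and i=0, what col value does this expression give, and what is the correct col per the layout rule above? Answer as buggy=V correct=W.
`(lane % 4) + 2*(i % 2)`[25,0]⇒1
L=25⇒gr=25>>2=6, th=25&3=1
[0]⇒row 6+0=6  col 1·2+0=2
col: 1 vs 2

buggy=1 correct=2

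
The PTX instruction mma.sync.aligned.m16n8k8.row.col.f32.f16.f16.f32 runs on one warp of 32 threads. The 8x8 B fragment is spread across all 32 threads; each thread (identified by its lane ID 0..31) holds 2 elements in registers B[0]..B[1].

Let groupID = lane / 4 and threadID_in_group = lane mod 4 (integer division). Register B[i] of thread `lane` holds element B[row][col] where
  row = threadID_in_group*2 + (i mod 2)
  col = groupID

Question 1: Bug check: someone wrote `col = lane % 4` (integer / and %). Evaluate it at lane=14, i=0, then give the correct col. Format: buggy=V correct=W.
`lane % 4`[14,0]⇒2
lane 14: gr=3 (14/4), th=2 (14%4)
i=0: r=2*2+0=4, c=gr=3
col: 2 vs 3

buggy=2 correct=3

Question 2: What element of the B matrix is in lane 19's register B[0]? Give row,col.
6,4

L=19->gid=19>>2=4, tid=19&3=3
[0]->row 3·2+0=6  col gid=4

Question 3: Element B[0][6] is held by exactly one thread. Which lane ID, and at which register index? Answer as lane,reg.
24,0

c:6=>grp=6  r:0=>tig=0,lo=0
L=6*4+0=24  i=0=0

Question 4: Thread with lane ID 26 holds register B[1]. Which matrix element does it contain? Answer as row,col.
lane 26->26/4=6, 26 mod 4=2
i=1  r:2·2+1->5  c:6

5,6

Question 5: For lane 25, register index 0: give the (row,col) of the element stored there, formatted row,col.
2,6

25: g=6,t=1
[0] (1*2+0,6) = (2,6)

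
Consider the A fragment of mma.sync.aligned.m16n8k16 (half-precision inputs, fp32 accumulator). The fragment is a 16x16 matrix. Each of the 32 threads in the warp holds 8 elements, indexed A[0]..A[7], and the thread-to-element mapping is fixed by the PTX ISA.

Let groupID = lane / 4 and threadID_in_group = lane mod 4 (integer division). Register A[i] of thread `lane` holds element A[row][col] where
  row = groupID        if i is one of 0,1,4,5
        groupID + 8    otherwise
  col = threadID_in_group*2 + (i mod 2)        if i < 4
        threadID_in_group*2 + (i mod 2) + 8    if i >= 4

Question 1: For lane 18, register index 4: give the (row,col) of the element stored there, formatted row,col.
lane 18: G=4 (18/4), T=2 (18%4)
i=4: r=4+0=4, c=2*2+0+8=12

4,12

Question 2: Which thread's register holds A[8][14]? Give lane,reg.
r=8⇒gr=0,Rb=1  c=14⇒Cb=1,th=3,odd=0
L=0*4+3=3  i=1*4+1*2+0=6

3,6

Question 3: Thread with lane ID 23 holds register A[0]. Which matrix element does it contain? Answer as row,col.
lane 23⇒23/4=5, 23 mod 4=3
i=0  r:5+0⇒5  c:2·3+0+0⇒6

5,6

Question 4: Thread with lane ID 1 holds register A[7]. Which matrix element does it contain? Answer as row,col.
8,11

lane 1=>1/4=0, 1 mod 4=1
i=7  r:0+8=>8  c:2·1+1+8=>11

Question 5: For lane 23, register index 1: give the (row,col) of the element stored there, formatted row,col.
lane 23: grp=5 (23/4), tig=3 (23%4)
i=1: r=5+0=5, c=3*2+1+0=7

5,7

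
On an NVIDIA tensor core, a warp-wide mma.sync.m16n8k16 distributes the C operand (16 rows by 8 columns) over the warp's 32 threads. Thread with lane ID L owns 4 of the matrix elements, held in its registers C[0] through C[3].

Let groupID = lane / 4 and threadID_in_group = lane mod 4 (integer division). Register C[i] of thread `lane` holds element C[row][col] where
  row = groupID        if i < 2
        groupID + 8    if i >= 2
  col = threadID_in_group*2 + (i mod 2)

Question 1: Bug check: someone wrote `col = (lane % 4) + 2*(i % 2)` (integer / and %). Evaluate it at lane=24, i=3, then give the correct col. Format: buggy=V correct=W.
buggy=2 correct=1

`(lane % 4) + 2*(i % 2)`[24,3]->2
24: g=6,t=0
[3] (6+8,0*2+1) = (14,1)
col: 2 vs 1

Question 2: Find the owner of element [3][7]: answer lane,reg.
15,1

r:3=>grp=3,rB=0  c:7=>tig=3,lo=1
L=3*4+3=15  i=0*2+1=1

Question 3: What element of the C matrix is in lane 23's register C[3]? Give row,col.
lane 23: G=5 (23/4), T=3 (23%4)
i=3: r=5+8=13, c=3*2+1=7

13,7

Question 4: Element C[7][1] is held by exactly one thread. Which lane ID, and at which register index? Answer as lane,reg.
28,1

r: 7->gid=7,r8=0  c: 1->tid=0,i&1=1
L=7*4+0=28  i=0*2+1=1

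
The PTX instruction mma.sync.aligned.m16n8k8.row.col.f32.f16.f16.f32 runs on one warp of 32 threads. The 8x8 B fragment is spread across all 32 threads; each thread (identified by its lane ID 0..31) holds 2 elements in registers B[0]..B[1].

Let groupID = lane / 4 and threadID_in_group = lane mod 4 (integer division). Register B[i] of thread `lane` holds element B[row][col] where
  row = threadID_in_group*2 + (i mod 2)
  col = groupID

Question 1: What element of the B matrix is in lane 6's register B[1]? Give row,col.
5,1

lane 6: grp=1 (6/4), tig=2 (6%4)
i=1: r=2*2+1=5, c=grp=1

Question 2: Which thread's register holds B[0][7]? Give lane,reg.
28,0

c: 7->gid=7  r: 0->tid=0,i&1=0
L=7*4+0=28  i=0=0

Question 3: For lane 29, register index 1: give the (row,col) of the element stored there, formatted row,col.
3,7

29: grp=7,tig=1
[1] (1*2+1,7) = (3,7)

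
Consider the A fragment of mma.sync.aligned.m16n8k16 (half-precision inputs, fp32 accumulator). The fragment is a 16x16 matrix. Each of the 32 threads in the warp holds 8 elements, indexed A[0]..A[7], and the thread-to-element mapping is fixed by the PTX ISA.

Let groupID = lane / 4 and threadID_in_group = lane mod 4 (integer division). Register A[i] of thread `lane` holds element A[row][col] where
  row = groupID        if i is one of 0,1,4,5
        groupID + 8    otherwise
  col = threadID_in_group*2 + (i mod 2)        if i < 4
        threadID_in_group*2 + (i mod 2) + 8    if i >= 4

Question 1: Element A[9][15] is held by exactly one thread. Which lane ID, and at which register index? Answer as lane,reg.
r=9→G=1,rhi=1  c=15→chi=1,T=3,p=1
L=1*4+3=7  i=1*4+1*2+1=7

7,7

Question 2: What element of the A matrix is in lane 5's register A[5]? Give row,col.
1,11

5: gr=1,th=1
[5] (1+0,1*2+1+8) = (1,11)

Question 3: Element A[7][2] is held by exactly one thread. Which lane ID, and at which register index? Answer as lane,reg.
r=7->g=7,rb=0  c=2->cb=0,t=1,b0=0
L=7*4+1=29  i=0*4+0*2+0=0

29,0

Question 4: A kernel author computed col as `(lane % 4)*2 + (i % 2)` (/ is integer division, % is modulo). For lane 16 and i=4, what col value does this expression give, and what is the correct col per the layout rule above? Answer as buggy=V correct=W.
`(lane % 4)*2 + (i % 2)`[16,4]⇒0
16: gr=4,th=0
[4] (4+0,0*2+0+8) = (4,8)
col: 0 vs 8

buggy=0 correct=8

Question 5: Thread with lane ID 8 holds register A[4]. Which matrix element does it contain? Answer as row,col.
2,8

8: g=2,t=0
[4] (2+0,0*2+0+8) = (2,8)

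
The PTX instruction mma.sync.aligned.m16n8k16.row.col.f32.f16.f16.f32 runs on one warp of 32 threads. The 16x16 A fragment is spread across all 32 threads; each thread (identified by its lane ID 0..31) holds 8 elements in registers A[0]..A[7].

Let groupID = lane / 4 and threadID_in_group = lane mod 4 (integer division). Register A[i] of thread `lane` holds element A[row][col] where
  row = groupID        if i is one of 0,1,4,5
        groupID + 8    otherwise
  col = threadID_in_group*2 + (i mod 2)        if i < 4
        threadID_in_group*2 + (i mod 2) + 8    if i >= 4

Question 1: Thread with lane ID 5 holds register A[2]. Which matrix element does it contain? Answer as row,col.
lane 5=>5/4=1, 5 mod 4=1
i=2  r:1+8=>9  c:2·1+0+0=>2

9,2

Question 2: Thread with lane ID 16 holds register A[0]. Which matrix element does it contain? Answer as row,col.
16: gid=4,tid=0
[0] (4+0,0*2+0+0) = (4,0)

4,0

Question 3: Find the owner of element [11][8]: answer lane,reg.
12,6

r: 11->gid=3,r8=1  c: 8->c8=1,tid=0,i&1=0
L=3*4+0=12  i=1*4+1*2+0=6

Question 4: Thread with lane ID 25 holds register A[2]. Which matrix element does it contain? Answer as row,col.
14,2

lane 25⇒25/4=6, 25 mod 4=1
i=2  r:6+8⇒14  c:2·1+0+0⇒2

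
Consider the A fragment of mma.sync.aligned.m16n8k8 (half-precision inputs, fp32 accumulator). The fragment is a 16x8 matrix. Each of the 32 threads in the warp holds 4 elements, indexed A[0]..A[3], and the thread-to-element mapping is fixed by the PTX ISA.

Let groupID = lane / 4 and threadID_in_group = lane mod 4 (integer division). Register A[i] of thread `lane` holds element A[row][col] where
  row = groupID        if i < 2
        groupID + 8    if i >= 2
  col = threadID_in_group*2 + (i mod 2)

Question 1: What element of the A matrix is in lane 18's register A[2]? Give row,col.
lane 18->18/4=4, 18 mod 4=2
i=2  r:4+8->12  c:2·2+0->4

12,4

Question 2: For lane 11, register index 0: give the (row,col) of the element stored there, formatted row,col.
L=11⇒gr=11>>2=2, th=11&3=3
[0]⇒row 2+0=2  col 3·2+0=6

2,6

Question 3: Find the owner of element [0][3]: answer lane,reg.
1,1

r: 0->gid=0,r8=0  c: 3->tid=1,i&1=1
L=0*4+1=1  i=0*2+1=1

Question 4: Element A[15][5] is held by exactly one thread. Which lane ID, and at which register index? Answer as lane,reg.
30,3

r: 15->gid=7,r8=1  c: 5->tid=2,i&1=1
L=7*4+2=30  i=1*2+1=3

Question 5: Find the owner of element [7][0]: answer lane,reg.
r: 7->gid=7,r8=0  c: 0->tid=0,i&1=0
L=7*4+0=28  i=0*2+0=0

28,0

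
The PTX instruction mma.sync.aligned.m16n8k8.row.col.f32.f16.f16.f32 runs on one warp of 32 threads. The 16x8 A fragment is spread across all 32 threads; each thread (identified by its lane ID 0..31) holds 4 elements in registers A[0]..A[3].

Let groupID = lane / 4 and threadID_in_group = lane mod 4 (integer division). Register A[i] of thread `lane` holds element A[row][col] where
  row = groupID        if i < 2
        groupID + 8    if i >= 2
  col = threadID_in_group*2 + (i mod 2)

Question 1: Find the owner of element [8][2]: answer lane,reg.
r=8→G=0,rhi=1  c=2→T=1,p=0
L=0*4+1=1  i=1*2+0=2

1,2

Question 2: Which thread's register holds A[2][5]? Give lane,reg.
10,1

r=2→G=2,rhi=0  c=5→T=2,p=1
L=2*4+2=10  i=0*2+1=1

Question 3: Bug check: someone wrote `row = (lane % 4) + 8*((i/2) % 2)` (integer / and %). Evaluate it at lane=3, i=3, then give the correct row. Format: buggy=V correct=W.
buggy=11 correct=8

`(lane % 4) + 8*((i/2) % 2)`[3,3]->11
lane 3: gid=0 (3/4), tid=3 (3%4)
i=3: r=0+8=8, c=3*2+1=7
row: 11 vs 8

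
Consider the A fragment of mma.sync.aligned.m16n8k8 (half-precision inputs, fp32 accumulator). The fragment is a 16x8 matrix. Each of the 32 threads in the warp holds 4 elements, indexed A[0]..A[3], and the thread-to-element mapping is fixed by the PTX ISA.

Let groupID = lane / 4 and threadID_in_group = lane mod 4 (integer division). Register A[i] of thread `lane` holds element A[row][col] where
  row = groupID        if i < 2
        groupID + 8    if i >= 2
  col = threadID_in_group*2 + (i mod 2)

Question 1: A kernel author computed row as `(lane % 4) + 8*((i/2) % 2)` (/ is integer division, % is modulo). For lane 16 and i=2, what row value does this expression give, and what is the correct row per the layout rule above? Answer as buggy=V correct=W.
`(lane % 4) + 8*((i/2) % 2)`[16,2]->8
lane 16: gid=4 (16/4), tid=0 (16%4)
i=2: r=4+8=12, c=0*2+0=0
row: 8 vs 12

buggy=8 correct=12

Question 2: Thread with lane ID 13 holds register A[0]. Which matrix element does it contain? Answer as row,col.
3,2

lane 13: grp=3 (13/4), tig=1 (13%4)
i=0: r=3+0=3, c=1*2+0=2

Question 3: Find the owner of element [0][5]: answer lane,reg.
2,1

r=0->g=0,rb=0  c=5->t=2,b0=1
L=0*4+2=2  i=0*2+1=1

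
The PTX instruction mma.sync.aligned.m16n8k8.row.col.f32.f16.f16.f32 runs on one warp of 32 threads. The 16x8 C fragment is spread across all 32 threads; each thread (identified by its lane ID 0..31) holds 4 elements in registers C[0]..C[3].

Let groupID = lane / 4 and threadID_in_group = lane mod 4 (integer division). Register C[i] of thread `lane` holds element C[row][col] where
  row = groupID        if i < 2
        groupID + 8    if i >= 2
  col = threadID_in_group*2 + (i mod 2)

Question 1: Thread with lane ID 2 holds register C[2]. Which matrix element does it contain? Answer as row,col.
8,4

lane 2->2/4=0, 2 mod 4=2
i=2  r:0+8->8  c:2·2+0->4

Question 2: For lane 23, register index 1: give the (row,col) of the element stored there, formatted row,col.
lane 23→23/4=5, 23 mod 4=3
i=1  r:5+0→5  c:2·3+1→7

5,7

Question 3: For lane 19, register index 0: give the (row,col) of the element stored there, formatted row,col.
4,6

L=19→G=19>>2=4, T=19&3=3
[0]→row 4+0=4  col 3·2+0=6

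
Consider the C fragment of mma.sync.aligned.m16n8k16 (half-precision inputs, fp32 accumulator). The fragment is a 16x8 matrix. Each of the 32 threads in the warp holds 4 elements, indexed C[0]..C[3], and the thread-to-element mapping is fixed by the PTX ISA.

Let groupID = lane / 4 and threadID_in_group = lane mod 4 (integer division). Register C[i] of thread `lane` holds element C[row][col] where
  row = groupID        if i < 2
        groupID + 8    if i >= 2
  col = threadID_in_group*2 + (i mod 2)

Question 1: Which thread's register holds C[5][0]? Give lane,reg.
20,0

r=5⇒gr=5,Rb=0  c=0⇒th=0,odd=0
L=5*4+0=20  i=0*2+0=0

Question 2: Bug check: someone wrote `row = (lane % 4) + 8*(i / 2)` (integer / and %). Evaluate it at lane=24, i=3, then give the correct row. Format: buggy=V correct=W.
buggy=8 correct=14

`(lane % 4) + 8*(i / 2)`[24,3]⇒8
L=24⇒gr=24>>2=6, th=24&3=0
[3]⇒row 6+8=14  col 0·2+1=1
row: 8 vs 14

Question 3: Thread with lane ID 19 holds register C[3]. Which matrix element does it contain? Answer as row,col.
19: gr=4,th=3
[3] (4+8,3*2+1) = (12,7)

12,7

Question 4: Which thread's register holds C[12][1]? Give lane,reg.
16,3

r=12⇒gr=4,Rb=1  c=1⇒th=0,odd=1
L=4*4+0=16  i=1*2+1=3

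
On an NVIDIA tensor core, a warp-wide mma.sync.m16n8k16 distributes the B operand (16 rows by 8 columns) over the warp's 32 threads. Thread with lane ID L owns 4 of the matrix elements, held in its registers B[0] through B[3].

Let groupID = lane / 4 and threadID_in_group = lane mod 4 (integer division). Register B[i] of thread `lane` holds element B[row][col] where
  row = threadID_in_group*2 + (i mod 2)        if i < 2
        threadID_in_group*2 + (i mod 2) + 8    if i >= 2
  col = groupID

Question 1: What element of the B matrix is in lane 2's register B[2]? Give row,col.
2: grp=0,tig=2
[2] (2*2+0+8,0) = (12,0)

12,0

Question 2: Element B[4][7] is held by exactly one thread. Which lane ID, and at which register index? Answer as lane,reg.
30,0

c=7→G=7  r=4→rhi=0,T=2,p=0
L=7*4+2=30  i=0*2+0=0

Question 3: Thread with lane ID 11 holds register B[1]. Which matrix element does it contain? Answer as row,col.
L=11→G=11>>2=2, T=11&3=3
[1]→row 3·2+1+0=7  col G=2

7,2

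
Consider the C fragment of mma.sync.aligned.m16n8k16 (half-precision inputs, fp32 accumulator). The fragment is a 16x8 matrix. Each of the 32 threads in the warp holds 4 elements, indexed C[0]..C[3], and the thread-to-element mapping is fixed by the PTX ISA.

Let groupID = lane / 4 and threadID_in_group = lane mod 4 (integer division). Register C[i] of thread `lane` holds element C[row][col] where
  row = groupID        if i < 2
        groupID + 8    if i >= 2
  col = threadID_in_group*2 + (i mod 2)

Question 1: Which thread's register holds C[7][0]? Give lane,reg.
r:7=>grp=7,rB=0  c:0=>tig=0,lo=0
L=7*4+0=28  i=0*2+0=0

28,0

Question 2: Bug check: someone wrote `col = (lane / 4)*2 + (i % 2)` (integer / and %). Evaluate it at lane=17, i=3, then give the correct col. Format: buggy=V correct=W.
buggy=9 correct=3

`(lane / 4)*2 + (i % 2)`[17,3]=>9
L=17=>grp=17>>2=4, tig=17&3=1
[3]=>row 4+8=12  col 1·2+1=3
col: 9 vs 3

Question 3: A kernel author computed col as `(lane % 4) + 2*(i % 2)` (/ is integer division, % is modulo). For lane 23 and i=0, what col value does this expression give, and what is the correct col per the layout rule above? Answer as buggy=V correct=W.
buggy=3 correct=6

`(lane % 4) + 2*(i % 2)`[23,0]⇒3
lane 23: gr=5 (23/4), th=3 (23%4)
i=0: r=5+0=5, c=3*2+0=6
col: 3 vs 6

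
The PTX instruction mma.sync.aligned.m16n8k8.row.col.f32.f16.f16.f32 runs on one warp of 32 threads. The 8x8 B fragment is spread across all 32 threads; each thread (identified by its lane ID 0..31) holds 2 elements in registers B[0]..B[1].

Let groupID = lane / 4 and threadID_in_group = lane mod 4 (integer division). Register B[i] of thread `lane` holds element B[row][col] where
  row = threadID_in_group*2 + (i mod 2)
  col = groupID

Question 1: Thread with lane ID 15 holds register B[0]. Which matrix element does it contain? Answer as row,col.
lane 15: g=3 (15/4), t=3 (15%4)
i=0: r=3*2+0=6, c=g=3

6,3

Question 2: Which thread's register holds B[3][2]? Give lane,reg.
c=2→G=2  r=3→T=1,p=1
L=2*4+1=9  i=1=1

9,1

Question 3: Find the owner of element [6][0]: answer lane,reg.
c=0->g=0  r=6->t=3,b0=0
L=0*4+3=3  i=0=0

3,0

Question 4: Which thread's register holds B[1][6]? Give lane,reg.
c=6->g=6  r=1->t=0,b0=1
L=6*4+0=24  i=1=1

24,1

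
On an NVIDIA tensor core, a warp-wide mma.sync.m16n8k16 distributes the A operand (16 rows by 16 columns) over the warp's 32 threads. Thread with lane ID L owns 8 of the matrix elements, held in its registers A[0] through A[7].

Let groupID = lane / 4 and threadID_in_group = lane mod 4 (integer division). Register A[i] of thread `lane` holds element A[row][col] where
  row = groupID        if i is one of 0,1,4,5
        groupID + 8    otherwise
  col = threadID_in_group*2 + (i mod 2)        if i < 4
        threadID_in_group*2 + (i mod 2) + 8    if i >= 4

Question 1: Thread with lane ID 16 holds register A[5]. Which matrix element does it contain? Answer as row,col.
4,9

lane 16: g=4 (16/4), t=0 (16%4)
i=5: r=4+0=4, c=0*2+1+8=9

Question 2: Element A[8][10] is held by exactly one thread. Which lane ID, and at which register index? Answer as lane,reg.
r=8→G=0,rhi=1  c=10→chi=1,T=1,p=0
L=0*4+1=1  i=1*4+1*2+0=6

1,6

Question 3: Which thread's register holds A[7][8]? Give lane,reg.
28,4

r: 7->gid=7,r8=0  c: 8->c8=1,tid=0,i&1=0
L=7*4+0=28  i=1*4+0*2+0=4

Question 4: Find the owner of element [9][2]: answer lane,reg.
5,2

r=9→G=1,rhi=1  c=2→chi=0,T=1,p=0
L=1*4+1=5  i=0*4+1*2+0=2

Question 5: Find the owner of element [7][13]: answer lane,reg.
r=7→G=7,rhi=0  c=13→chi=1,T=2,p=1
L=7*4+2=30  i=1*4+0*2+1=5

30,5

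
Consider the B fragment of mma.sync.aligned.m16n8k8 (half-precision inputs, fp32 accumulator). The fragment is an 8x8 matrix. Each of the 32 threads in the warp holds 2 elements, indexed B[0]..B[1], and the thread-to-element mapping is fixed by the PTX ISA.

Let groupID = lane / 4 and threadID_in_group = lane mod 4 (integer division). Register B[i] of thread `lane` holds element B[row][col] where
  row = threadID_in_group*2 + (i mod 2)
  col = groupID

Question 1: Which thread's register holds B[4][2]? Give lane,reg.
10,0

c:2=>grp=2  r:4=>tig=2,lo=0
L=2*4+2=10  i=0=0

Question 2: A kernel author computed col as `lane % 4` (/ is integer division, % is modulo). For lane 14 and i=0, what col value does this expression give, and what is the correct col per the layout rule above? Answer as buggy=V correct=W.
buggy=2 correct=3

`lane % 4`[14,0]→2
14: G=3,T=2
[0] (2*2+0,3) = (4,3)
col: 2 vs 3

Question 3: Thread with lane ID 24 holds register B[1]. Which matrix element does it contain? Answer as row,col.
1,6

lane 24⇒24/4=6, 24 mod 4=0
i=1  r:2·0+1⇒1  c:6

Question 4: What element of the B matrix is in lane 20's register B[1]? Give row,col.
1,5

lane 20->20/4=5, 20 mod 4=0
i=1  r:2·0+1->1  c:5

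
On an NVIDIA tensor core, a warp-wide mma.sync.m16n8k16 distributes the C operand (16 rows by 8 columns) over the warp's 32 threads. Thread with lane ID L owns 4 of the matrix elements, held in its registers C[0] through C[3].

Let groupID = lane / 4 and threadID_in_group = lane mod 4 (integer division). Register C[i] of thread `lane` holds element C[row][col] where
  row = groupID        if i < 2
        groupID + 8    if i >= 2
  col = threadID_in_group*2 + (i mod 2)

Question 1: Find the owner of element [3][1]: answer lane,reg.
r: 3->gid=3,r8=0  c: 1->tid=0,i&1=1
L=3*4+0=12  i=0*2+1=1

12,1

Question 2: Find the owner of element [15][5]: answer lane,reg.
30,3

r: 15->gid=7,r8=1  c: 5->tid=2,i&1=1
L=7*4+2=30  i=1*2+1=3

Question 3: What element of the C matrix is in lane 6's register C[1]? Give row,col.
1,5

L=6->gid=6>>2=1, tid=6&3=2
[1]->row 1+0=1  col 2·2+1=5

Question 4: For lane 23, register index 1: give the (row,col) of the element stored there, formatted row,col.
5,7

lane 23: grp=5 (23/4), tig=3 (23%4)
i=1: r=5+0=5, c=3*2+1=7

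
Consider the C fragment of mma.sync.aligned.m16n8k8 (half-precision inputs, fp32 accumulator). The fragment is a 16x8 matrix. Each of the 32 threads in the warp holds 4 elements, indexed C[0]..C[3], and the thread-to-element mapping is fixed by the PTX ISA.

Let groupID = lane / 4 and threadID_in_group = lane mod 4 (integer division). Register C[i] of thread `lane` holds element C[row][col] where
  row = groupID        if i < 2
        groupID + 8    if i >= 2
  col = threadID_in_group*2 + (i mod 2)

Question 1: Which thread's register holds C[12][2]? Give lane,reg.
r=12⇒gr=4,Rb=1  c=2⇒th=1,odd=0
L=4*4+1=17  i=1*2+0=2

17,2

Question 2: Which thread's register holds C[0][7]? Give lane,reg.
r=0⇒gr=0,Rb=0  c=7⇒th=3,odd=1
L=0*4+3=3  i=0*2+1=1

3,1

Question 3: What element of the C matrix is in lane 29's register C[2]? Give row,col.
lane 29: G=7 (29/4), T=1 (29%4)
i=2: r=7+8=15, c=1*2+0=2

15,2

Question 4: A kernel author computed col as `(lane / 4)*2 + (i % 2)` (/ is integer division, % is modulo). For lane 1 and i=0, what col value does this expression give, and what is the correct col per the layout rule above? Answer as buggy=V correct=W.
`(lane / 4)*2 + (i % 2)`[1,0]->0
1: g=0,t=1
[0] (0+0,1*2+0) = (0,2)
col: 0 vs 2

buggy=0 correct=2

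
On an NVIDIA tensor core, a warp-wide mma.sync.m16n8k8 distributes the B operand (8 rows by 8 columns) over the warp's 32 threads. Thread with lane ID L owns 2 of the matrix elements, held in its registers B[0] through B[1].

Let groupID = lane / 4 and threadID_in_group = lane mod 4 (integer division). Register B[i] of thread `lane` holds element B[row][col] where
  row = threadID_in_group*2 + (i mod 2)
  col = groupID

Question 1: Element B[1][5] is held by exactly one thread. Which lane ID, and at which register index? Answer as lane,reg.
c:5=>grp=5  r:1=>tig=0,lo=1
L=5*4+0=20  i=1=1

20,1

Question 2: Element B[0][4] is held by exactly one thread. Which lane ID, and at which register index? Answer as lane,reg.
16,0

c=4→G=4  r=0→T=0,p=0
L=4*4+0=16  i=0=0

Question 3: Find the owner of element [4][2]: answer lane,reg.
10,0

c=2→G=2  r=4→T=2,p=0
L=2*4+2=10  i=0=0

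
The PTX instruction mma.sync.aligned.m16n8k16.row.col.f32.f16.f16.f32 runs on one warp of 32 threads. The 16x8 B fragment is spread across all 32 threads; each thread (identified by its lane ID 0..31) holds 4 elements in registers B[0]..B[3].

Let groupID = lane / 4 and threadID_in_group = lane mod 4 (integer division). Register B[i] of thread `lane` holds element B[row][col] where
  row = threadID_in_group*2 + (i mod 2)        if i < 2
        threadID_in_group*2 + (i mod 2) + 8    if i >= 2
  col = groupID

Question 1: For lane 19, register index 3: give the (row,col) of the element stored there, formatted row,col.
L=19=>grp=19>>2=4, tig=19&3=3
[3]=>row 3·2+1+8=15  col grp=4

15,4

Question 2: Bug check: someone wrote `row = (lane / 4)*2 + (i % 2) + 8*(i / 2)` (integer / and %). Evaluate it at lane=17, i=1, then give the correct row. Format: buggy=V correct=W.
buggy=9 correct=3

`(lane / 4)*2 + (i % 2) + 8*(i / 2)`[17,1]->9
lane 17: gid=4 (17/4), tid=1 (17%4)
i=1: r=1*2+1+0=3, c=gid=4
row: 9 vs 3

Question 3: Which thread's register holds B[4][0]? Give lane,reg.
2,0

c=0→G=0  r=4→rhi=0,T=2,p=0
L=0*4+2=2  i=0*2+0=0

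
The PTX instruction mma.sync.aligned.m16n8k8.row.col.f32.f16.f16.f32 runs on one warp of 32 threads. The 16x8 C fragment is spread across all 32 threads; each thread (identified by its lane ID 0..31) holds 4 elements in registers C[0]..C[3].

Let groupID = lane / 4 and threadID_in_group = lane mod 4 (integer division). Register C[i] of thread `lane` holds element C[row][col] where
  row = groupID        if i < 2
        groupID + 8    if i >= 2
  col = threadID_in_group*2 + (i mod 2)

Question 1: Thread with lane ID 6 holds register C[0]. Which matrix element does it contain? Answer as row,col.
1,4

lane 6->6/4=1, 6 mod 4=2
i=0  r:1+0->1  c:2·2+0->4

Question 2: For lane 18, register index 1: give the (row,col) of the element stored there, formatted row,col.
L=18->gid=18>>2=4, tid=18&3=2
[1]->row 4+0=4  col 2·2+1=5

4,5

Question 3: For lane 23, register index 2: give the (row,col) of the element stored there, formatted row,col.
13,6

L=23->gid=23>>2=5, tid=23&3=3
[2]->row 5+8=13  col 3·2+0=6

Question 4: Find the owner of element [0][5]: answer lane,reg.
r:0=>grp=0,rB=0  c:5=>tig=2,lo=1
L=0*4+2=2  i=0*2+1=1

2,1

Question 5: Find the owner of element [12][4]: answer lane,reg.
18,2

r:12=>grp=4,rB=1  c:4=>tig=2,lo=0
L=4*4+2=18  i=1*2+0=2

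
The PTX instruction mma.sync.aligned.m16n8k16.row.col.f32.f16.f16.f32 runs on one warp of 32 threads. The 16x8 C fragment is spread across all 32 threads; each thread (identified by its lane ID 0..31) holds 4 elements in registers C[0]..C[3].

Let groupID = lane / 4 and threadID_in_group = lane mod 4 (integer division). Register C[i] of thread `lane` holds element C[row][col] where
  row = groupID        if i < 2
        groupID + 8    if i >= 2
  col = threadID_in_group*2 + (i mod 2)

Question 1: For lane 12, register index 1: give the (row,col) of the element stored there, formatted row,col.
lane 12->12/4=3, 12 mod 4=0
i=1  r:3+0->3  c:2·0+1->1

3,1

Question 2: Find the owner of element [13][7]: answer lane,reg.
23,3

r=13->g=5,rb=1  c=7->t=3,b0=1
L=5*4+3=23  i=1*2+1=3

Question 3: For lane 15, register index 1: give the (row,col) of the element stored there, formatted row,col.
lane 15: G=3 (15/4), T=3 (15%4)
i=1: r=3+0=3, c=3*2+1=7

3,7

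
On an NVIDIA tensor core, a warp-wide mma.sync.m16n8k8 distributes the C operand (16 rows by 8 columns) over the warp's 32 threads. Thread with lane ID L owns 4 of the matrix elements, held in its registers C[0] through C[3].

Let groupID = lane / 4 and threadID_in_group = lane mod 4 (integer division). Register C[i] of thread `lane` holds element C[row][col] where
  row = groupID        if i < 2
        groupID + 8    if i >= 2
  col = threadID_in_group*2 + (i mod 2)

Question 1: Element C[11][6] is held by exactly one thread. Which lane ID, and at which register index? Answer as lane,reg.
15,2

r: 11->gid=3,r8=1  c: 6->tid=3,i&1=0
L=3*4+3=15  i=1*2+0=2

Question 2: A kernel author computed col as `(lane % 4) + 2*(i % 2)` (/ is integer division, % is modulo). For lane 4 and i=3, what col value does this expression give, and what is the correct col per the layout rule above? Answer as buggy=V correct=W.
buggy=2 correct=1

`(lane % 4) + 2*(i % 2)`[4,3]=>2
lane 4=>4/4=1, 4 mod 4=0
i=3  r:1+8=>9  c:2·0+1=>1
col: 2 vs 1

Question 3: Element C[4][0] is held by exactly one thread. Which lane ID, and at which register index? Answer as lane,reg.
16,0

r=4→G=4,rhi=0  c=0→T=0,p=0
L=4*4+0=16  i=0*2+0=0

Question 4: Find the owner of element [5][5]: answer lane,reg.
r=5⇒gr=5,Rb=0  c=5⇒th=2,odd=1
L=5*4+2=22  i=0*2+1=1

22,1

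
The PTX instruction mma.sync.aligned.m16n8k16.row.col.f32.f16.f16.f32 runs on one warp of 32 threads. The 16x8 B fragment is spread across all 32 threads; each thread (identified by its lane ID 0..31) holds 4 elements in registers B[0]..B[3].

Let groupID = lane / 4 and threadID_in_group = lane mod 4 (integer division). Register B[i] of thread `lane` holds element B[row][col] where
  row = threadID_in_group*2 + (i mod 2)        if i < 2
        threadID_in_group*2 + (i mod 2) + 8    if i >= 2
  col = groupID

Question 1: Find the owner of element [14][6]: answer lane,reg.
27,2

c: 6->gid=6  r: 14->r8=1,tid=3,i&1=0
L=6*4+3=27  i=1*2+0=2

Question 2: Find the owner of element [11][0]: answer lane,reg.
1,3

c=0→G=0  r=11→rhi=1,T=1,p=1
L=0*4+1=1  i=1*2+1=3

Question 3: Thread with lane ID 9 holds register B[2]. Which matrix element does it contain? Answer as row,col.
10,2

L=9⇒gr=9>>2=2, th=9&3=1
[2]⇒row 1·2+0+8=10  col gr=2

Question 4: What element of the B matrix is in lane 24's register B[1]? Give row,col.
1,6

lane 24: gid=6 (24/4), tid=0 (24%4)
i=1: r=0*2+1+0=1, c=gid=6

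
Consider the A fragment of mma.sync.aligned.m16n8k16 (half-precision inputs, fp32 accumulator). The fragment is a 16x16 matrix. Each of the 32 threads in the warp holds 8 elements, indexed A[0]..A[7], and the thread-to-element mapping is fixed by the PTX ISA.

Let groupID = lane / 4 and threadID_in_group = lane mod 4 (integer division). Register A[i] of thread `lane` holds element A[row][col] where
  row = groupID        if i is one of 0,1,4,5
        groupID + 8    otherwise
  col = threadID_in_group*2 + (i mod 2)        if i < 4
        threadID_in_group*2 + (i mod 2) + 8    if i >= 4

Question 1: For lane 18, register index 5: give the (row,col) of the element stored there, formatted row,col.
L=18->g=18>>2=4, t=18&3=2
[5]->row 4+0=4  col 2·2+1+8=13

4,13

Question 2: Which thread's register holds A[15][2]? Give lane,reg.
r:15=>grp=7,rB=1  c:2=>cB=0,tig=1,lo=0
L=7*4+1=29  i=0*4+1*2+0=2

29,2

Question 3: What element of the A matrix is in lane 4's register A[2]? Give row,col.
L=4=>grp=4>>2=1, tig=4&3=0
[2]=>row 1+8=9  col 0·2+0+0=0

9,0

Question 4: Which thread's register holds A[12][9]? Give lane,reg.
16,7

r=12→G=4,rhi=1  c=9→chi=1,T=0,p=1
L=4*4+0=16  i=1*4+1*2+1=7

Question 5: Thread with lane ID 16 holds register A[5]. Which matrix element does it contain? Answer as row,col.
4,9

lane 16: grp=4 (16/4), tig=0 (16%4)
i=5: r=4+0=4, c=0*2+1+8=9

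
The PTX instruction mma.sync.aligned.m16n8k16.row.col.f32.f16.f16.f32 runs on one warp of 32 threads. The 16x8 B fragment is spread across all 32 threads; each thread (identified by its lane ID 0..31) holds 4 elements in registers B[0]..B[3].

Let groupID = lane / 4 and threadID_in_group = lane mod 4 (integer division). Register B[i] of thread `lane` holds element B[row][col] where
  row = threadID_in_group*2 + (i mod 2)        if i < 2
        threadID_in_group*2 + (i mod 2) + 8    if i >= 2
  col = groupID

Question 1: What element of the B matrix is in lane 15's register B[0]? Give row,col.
6,3

L=15=>grp=15>>2=3, tig=15&3=3
[0]=>row 3·2+0+0=6  col grp=3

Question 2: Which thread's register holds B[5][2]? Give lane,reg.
c:2=>grp=2  r:5=>rB=0,tig=2,lo=1
L=2*4+2=10  i=0*2+1=1

10,1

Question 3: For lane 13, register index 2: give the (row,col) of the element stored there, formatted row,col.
lane 13: gid=3 (13/4), tid=1 (13%4)
i=2: r=1*2+0+8=10, c=gid=3

10,3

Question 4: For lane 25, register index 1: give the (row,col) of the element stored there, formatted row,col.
3,6

25: gid=6,tid=1
[1] (1*2+1+0,6) = (3,6)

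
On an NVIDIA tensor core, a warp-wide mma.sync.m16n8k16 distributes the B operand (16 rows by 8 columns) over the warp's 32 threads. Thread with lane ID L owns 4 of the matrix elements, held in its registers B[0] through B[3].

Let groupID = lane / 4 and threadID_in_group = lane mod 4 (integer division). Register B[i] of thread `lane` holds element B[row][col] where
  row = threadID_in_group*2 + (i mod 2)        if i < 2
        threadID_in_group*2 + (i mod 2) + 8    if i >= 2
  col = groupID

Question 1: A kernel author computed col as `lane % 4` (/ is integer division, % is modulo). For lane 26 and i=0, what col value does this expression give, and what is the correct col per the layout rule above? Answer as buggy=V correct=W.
buggy=2 correct=6

`lane % 4`[26,0]⇒2
lane 26: gr=6 (26/4), th=2 (26%4)
i=0: r=2*2+0+0=4, c=gr=6
col: 2 vs 6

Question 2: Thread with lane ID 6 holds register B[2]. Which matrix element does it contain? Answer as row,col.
12,1

6: grp=1,tig=2
[2] (2*2+0+8,1) = (12,1)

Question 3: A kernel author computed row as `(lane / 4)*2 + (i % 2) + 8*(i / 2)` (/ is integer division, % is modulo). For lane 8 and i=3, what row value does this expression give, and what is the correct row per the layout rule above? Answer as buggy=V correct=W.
buggy=13 correct=9

`(lane / 4)*2 + (i % 2) + 8*(i / 2)`[8,3]=>13
L=8=>grp=8>>2=2, tig=8&3=0
[3]=>row 0·2+1+8=9  col grp=2
row: 13 vs 9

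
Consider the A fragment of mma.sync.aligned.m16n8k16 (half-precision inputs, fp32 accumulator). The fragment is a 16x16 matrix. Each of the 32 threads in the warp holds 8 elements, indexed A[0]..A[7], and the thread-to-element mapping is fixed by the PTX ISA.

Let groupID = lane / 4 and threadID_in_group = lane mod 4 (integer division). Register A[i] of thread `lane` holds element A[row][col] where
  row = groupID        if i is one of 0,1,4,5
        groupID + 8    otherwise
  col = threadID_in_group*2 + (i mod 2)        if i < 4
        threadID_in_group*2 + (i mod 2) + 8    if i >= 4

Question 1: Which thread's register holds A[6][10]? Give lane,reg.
25,4

r=6⇒gr=6,Rb=0  c=10⇒Cb=1,th=1,odd=0
L=6*4+1=25  i=1*4+0*2+0=4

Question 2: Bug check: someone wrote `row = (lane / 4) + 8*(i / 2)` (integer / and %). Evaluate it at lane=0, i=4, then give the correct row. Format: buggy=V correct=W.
buggy=16 correct=0

`(lane / 4) + 8*(i / 2)`[0,4]=>16
lane 0: grp=0 (0/4), tig=0 (0%4)
i=4: r=0+0=0, c=0*2+0+8=8
row: 16 vs 0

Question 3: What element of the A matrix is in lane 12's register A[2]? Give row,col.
11,0

12: grp=3,tig=0
[2] (3+8,0*2+0+0) = (11,0)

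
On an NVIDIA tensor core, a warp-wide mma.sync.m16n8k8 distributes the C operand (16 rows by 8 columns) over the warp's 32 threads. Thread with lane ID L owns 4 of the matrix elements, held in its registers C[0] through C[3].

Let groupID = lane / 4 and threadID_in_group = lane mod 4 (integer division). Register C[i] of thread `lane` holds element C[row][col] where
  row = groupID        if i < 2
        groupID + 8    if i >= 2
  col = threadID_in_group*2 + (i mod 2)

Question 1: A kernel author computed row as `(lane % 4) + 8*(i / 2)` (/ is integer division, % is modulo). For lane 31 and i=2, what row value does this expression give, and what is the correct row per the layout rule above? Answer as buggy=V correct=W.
`(lane % 4) + 8*(i / 2)`[31,2]→11
31: G=7,T=3
[2] (7+8,3*2+0) = (15,6)
row: 11 vs 15

buggy=11 correct=15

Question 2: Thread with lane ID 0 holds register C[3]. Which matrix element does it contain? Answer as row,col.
0: G=0,T=0
[3] (0+8,0*2+1) = (8,1)

8,1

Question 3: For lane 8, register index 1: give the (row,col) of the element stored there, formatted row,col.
2,1

lane 8: G=2 (8/4), T=0 (8%4)
i=1: r=2+0=2, c=0*2+1=1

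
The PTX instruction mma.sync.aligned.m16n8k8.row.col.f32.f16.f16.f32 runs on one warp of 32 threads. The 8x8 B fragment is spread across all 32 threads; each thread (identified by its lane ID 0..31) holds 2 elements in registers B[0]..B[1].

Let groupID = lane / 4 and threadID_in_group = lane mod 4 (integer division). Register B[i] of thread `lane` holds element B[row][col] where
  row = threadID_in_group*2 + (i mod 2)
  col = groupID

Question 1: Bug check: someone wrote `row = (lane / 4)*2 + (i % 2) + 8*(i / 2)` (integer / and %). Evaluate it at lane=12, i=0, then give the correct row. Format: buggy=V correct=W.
`(lane / 4)*2 + (i % 2) + 8*(i / 2)`[12,0]=>6
L=12=>grp=12>>2=3, tig=12&3=0
[0]=>row 0·2+0=0  col grp=3
row: 6 vs 0

buggy=6 correct=0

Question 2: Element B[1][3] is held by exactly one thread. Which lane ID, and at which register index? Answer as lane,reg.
12,1

c=3⇒gr=3  r=1⇒th=0,odd=1
L=3*4+0=12  i=1=1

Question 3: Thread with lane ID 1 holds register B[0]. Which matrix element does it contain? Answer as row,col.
1: g=0,t=1
[0] (1*2+0,0) = (2,0)

2,0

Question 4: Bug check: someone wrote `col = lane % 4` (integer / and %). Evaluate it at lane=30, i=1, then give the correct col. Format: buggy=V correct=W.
`lane % 4`[30,1]→2
L=30→G=30>>2=7, T=30&3=2
[1]→row 2·2+1=5  col G=7
col: 2 vs 7

buggy=2 correct=7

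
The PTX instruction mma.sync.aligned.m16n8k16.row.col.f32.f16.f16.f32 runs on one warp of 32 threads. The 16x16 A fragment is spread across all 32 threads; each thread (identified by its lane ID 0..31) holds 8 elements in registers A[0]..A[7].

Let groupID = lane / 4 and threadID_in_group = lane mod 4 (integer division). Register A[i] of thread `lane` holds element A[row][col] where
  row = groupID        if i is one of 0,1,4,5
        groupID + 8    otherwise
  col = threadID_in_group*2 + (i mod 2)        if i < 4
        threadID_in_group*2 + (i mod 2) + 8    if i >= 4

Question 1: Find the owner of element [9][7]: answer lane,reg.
7,3

r=9→G=1,rhi=1  c=7→chi=0,T=3,p=1
L=1*4+3=7  i=0*4+1*2+1=3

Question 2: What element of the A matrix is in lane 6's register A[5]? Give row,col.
1,13

lane 6=>6/4=1, 6 mod 4=2
i=5  r:1+0=>1  c:2·2+1+8=>13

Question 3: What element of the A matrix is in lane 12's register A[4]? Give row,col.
3,8

lane 12→12/4=3, 12 mod 4=0
i=4  r:3+0→3  c:2·0+0+8→8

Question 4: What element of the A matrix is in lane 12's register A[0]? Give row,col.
3,0

lane 12->12/4=3, 12 mod 4=0
i=0  r:3+0->3  c:2·0+0+0->0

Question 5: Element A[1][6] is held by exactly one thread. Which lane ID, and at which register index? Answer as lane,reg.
r: 1->gid=1,r8=0  c: 6->c8=0,tid=3,i&1=0
L=1*4+3=7  i=0*4+0*2+0=0

7,0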